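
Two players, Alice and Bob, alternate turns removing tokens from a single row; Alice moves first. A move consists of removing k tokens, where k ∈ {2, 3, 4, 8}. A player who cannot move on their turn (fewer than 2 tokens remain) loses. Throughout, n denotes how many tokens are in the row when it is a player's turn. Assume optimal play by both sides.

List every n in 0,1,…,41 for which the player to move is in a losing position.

0, 1, 6, 7, 12, 13, 18, 19, 24, 25, 30, 31, 36, 37

Classify positions by backward induction: terminal positions (no move available) are L. From any other position, the mover wins iff some move reaches an L.
n=0: no move → L
n=1: no move → L
n=2: W (go to 0, an L position)
n=3: W (go to 1, an L position)
n=4: W (go to 1, an L position)
n=5: W (go to 1, an L position)
n=6: L (options 4(W), 3(W), 2(W) are all W)
n=7: L (options 5(W), 4(W), 3(W) are all W)
n=8: W (go to 6, an L position)
n=9: W (go to 7, an L position)
n=10: W (go to 7, an L position)
n=11: W (go to 7, an L position)
n=12: L (options 10(W), 9(W), 8(W), 4(W) are all W)
n=13: L (options 11(W), 10(W), 9(W), 5(W) are all W)
n=14: W (go to 12, an L position)
n=15: W (go to 13, an L position)
n=16: W (go to 13, an L position)
n=17: W (go to 13, an L position)
n=18: L (options 16(W), 15(W), 14(W), 10(W) are all W)
n=19: L (options 17(W), 16(W), 15(W), 11(W) are all W)
n=20: W (go to 18, an L position)
n=21: W (go to 19, an L position)
n=22: W (go to 19, an L position)
n=23: W (go to 19, an L position)
n=24: L (options 22(W), 21(W), 20(W), 16(W) are all W)
n=25: L (options 23(W), 22(W), 21(W), 17(W) are all W)
n=26: W (go to 24, an L position)
n=27: W (go to 25, an L position)
n=28: W (go to 25, an L position)
n=29: W (go to 25, an L position)
n=30: L (options 28(W), 27(W), 26(W), 22(W) are all W)
n=31: L (options 29(W), 28(W), 27(W), 23(W) are all W)
n=32: W (go to 30, an L position)
n=33: W (go to 31, an L position)
n=34: W (go to 31, an L position)
n=35: W (go to 31, an L position)
n=36: L (options 34(W), 33(W), 32(W), 28(W) are all W)
n=37: L (options 35(W), 34(W), 33(W), 29(W) are all W)
n=38: W (go to 36, an L position)
n=39: W (go to 37, an L position)
n=40: W (go to 37, an L position)
n=41: W (go to 37, an L position)
The losing starting values of n are exactly the entries labelled L in this table (14 of them).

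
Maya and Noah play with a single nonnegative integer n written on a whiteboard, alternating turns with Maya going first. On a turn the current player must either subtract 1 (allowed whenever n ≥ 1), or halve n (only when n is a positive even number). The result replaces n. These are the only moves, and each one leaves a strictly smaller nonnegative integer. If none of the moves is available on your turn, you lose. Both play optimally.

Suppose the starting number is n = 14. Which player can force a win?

Maya wins.

Label each position W (a win for the player to move) or L (a loss). A position with no legal move is L; any other position is W exactly when some move reaches an L, and L when every move reaches a W.
n=0: no move → L
n=1: reaches L-position 0 → W
n=2: only reaches 1(W), which is W → L
n=3: reaches L-position 2 → W
n=4: reaches L-position 2 → W
n=5: only reaches 4(W), which is W → L
n=6: reaches L-position 5 → W
n=7: only reaches 6(W), which is W → L
n=8: reaches L-position 7 → W
n=9: only reaches 8(W), which is W → L
n=10: reaches L-position 5 → W
n=11: only reaches 10(W), which is W → L
n=12: reaches L-position 11 → W
n=13: only reaches 12(W), which is W → L
n=14: reaches L-position 7 → W
The starting position 14 is W: Maya should move to 7, handing over an L position.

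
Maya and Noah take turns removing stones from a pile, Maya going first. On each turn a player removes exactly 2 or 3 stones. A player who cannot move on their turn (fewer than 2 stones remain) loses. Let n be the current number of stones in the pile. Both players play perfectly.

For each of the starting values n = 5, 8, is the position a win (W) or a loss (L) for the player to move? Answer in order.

Label each position W (a win for the player to move) or L (a loss). A position with no legal move is L; any other position is W exactly when some move reaches an L, and L when every move reaches a W.
n=0: no move → L
n=1: no move → L
n=2: reaches L-position 0 → W
n=3: reaches L-position 1 → W
n=4: reaches L-position 1 → W
n=5: only reaches 3(W), 2(W), all W → L
n=6: only reaches 4(W), 3(W), all W → L
n=7: reaches L-position 5 → W
n=8: reaches L-position 6 → W

5: L, 8: W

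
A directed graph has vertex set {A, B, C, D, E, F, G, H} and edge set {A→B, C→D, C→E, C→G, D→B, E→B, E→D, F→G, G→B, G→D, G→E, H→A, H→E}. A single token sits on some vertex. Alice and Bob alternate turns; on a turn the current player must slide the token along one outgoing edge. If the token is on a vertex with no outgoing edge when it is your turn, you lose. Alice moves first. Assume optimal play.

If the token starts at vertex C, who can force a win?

Bob wins.

Compute win/loss labels from the base case upward. A position with no move is L. Any other position is W if it can reach an L in one move, else L.
Every edge goes from a vertex to one that appears earlier in the order B, D, E, G, F, A, C, H, so processing vertices in that order labels each vertex after all of its successors.
B: no outgoing edge → L
D: can move to B, which is L ⇒ W
E: can move to B, which is L ⇒ W
G: can move to B, which is L ⇒ W
F: the only move is to G(W), a W ⇒ L
A: can move to B, which is L ⇒ W
C: moves to G(W), E(W), D(W); every one is W ⇒ L
H: moves to A(W), E(W); every one is W ⇒ L
Every move from C reaches a W position, so the mover loses.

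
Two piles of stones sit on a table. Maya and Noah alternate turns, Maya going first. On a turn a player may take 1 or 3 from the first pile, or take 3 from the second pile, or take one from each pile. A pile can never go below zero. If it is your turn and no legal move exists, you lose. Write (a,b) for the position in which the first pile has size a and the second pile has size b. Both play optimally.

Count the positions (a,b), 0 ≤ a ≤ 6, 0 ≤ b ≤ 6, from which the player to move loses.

20

Build the W/L table. Terminal = L. A non-terminal position is W if it has a move to some L; otherwise it is L.
Every move lowers a or b (never raises either), so fill the grid row by row in increasing a, and left to right within a row: each cell's successors are then already labelled.
      b=0  b=1  b=2  b=3  b=4  b=5  b=6
a=0:    L    L    L    W    W    W    L
a=1:    W    W    W    W    L    L    W
a=2:    L    L    L    W    W    W    W
a=3:    W    W    W    W    L    L    W
a=4:    L    L    L    W    W    W    W
a=5:    W    W    W    W    L    L    L
a=6:    L    L    L    W    W    W    W
Cells with no legal move (terminal, hence L): (0,0), (0,1), (0,2).
The remaining L cells, each justified by listing all of its moves:
(0,6): the only move is to (0,3)(W), a W ⇒ L
(1,4): moves to (0,4)(W), (1,1)(W), (0,3)(W); every one is W ⇒ L
(1,5): moves to (0,5)(W), (1,2)(W), (0,4)(W); every one is W ⇒ L
(2,0): the only move is to (1,0)(W), a W ⇒ L
(2,1): moves to (1,1)(W), (1,0)(W); every one is W ⇒ L
(2,2): moves to (1,2)(W), (1,1)(W); every one is W ⇒ L
(3,4): moves to (2,4)(W), (0,4)(W), (3,1)(W), (2,3)(W); every one is W ⇒ L
(3,5): moves to (2,5)(W), (0,5)(W), (3,2)(W), (2,4)(W); every one is W ⇒ L
(4,0): moves to (3,0)(W), (1,0)(W); every one is W ⇒ L
(4,1): moves to (3,1)(W), (1,1)(W), (3,0)(W); every one is W ⇒ L
(4,2): moves to (3,2)(W), (1,2)(W), (3,1)(W); every one is W ⇒ L
(5,4): moves to (4,4)(W), (2,4)(W), (5,1)(W), (4,3)(W); every one is W ⇒ L
(5,5): moves to (4,5)(W), (2,5)(W), (5,2)(W), (4,4)(W); every one is W ⇒ L
(5,6): moves to (4,6)(W), (2,6)(W), (5,3)(W), (4,5)(W); every one is W ⇒ L
(6,0): moves to (5,0)(W), (3,0)(W); every one is W ⇒ L
(6,1): moves to (5,1)(W), (3,1)(W), (5,0)(W); every one is W ⇒ L
(6,2): moves to (5,2)(W), (3,2)(W), (5,1)(W); every one is W ⇒ L
Every other cell has at least one move into one of the L cells above, so it is W.
L cells per row: a=0: 4, a=1: 2, a=2: 3, a=3: 2, a=4: 3, a=5: 3, a=6: 3; total 20.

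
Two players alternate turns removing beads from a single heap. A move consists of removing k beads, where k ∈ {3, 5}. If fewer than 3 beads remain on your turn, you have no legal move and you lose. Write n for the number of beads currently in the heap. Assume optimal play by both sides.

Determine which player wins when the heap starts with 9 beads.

The second player wins.

Label each position W (a win for the player to move) or L (a loss). A position with no legal move is L; any other position is W exactly when some move reaches an L, and L when every move reaches a W.
n=0: no move → L
n=1: no move → L
n=2: no move → L
n=3: can move to 0, which is L ⇒ W
n=4: can move to 1, which is L ⇒ W
n=5: can move to 2, which is L ⇒ W
n=6: can move to 1, which is L ⇒ W
n=7: can move to 2, which is L ⇒ W
n=8: moves to 5(W), 3(W); every one is W ⇒ L
n=9: moves to 6(W), 4(W); every one is W ⇒ L
Every move from 9 reaches a W position, so the mover loses.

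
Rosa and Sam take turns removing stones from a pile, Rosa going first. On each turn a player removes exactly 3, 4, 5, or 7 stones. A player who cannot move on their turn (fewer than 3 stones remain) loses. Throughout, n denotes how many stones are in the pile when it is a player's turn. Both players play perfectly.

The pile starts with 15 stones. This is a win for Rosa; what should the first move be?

Remove 3, leaving 12.

Work bottom-up. With no move the player to move loses. Otherwise the position is W if at least one move leads to an L position for the opponent, and L if every move leads to a W.
n=0: no move → L
n=1: no move → L
n=2: no move → L
n=3: W (go to 0, an L position)
n=4: W (go to 1, an L position)
n=5: W (go to 2, an L position)
n=6: W (go to 2, an L position)
n=7: W (go to 2, an L position)
n=8: W (go to 1, an L position)
n=9: W (go to 2, an L position)
n=10: L (options 7(W), 6(W), 5(W), 3(W) are all W)
n=11: L (options 8(W), 7(W), 6(W), 4(W) are all W)
n=12: L (options 9(W), 8(W), 7(W), 5(W) are all W)
n=13: W (go to 10, an L position)
n=14: W (go to 11, an L position)
n=15: W (go to 12, an L position)
From 15, the L positions reachable in one move are: 12, 11, 10. Any move reaching one of these is winning.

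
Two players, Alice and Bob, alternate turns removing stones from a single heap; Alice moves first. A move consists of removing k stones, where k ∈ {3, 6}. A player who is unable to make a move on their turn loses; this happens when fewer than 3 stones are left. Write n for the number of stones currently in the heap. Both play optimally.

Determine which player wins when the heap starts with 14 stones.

Classify positions by backward induction: terminal positions (no move available) are L. From any other position, the mover wins iff some move reaches an L.
n=0: no move → L
n=1: no move → L
n=2: no move → L
n=3: →0(L), so W
n=4: →1(L), so W
n=5: →2(L), so W
n=6: →0(L), so W
n=7: →1(L), so W
n=8: →2(L), so W
n=9: →6(W), 3(W) — all W, so L
n=10: →7(W), 4(W) — all W, so L
n=11: →8(W), 5(W) — all W, so L
n=12: →9(L), so W
n=13: →10(L), so W
n=14: →11(L), so W
From 14 Alice can remove 3, leaving 11, reaching an L position.

Alice wins.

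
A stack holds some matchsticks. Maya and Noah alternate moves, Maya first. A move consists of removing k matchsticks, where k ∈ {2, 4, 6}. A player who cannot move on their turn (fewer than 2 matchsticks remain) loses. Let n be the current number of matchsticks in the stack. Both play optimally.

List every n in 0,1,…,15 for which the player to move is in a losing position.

Build the W/L table. Terminal = L. A non-terminal position is W if it has a move to some L; otherwise it is L.
n=0: no move → L
n=1: no move → L
n=2: reaches L-position 0 → W
n=3: reaches L-position 1 → W
n=4: reaches L-position 0 → W
n=5: reaches L-position 1 → W
n=6: reaches L-position 0 → W
n=7: reaches L-position 1 → W
n=8: only reaches 6(W), 4(W), 2(W), all W → L
n=9: only reaches 7(W), 5(W), 3(W), all W → L
n=10: reaches L-position 8 → W
n=11: reaches L-position 9 → W
n=12: reaches L-position 8 → W
n=13: reaches L-position 9 → W
n=14: reaches L-position 8 → W
n=15: reaches L-position 9 → W
The losing starting values of n are exactly the entries labelled L in this table (4 of them).

0, 1, 8, 9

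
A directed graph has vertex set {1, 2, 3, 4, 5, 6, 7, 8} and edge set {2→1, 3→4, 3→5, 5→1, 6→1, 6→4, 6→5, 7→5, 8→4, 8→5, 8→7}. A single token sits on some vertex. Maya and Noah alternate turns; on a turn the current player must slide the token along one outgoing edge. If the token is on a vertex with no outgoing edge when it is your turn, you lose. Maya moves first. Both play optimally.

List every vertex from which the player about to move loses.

Use the standard recursion: the mover loses at a terminal position; elsewhere, the mover wins exactly when some move hands the opponent an L position.
Every edge goes from a vertex to one that appears earlier in the order 4, 1, 5, 6, 7, 8, 3, 2, so processing vertices in that order labels each vertex after all of its successors.
4: no outgoing edge → L
1: no outgoing edge → L
5: →1(L), so W
6: →1(L), so W
7: →5(W) only, which is W, so L
8: →7(L), so W
3: →4(L), so W
2: →1(L), so W
Reading off the rows marked L gives the requested list; there are 3 such vertices.

1, 4, 7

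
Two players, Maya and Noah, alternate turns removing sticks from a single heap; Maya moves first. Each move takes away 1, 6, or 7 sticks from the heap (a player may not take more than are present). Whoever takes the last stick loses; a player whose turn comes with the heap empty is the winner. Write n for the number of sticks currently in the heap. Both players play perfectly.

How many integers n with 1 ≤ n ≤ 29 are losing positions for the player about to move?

Build the W/L table. Terminal = W. A non-terminal position is W if it has a move to some L; otherwise it is L.
n=0: no move; the opponent has just taken the last stick and therefore loses → W
n=1: the only move is to 0(W), a W ⇒ L
n=2: can move to 1, which is L ⇒ W
n=3: the only move is to 2(W), a W ⇒ L
n=4: can move to 3, which is L ⇒ W
n=5: the only move is to 4(W), a W ⇒ L
n=6: can move to 5, which is L ⇒ W
n=7: can move to 1, which is L ⇒ W
n=8: can move to 1, which is L ⇒ W
n=9: can move to 3, which is L ⇒ W
n=10: can move to 3, which is L ⇒ W
n=11: can move to 5, which is L ⇒ W
n=12: can move to 5, which is L ⇒ W
n=13: moves to 12(W), 7(W), 6(W); every one is W ⇒ L
n=14: can move to 13, which is L ⇒ W
n=15: moves to 14(W), 9(W), 8(W); every one is W ⇒ L
n=16: can move to 15, which is L ⇒ W
n=17: moves to 16(W), 11(W), 10(W); every one is W ⇒ L
n=18: can move to 17, which is L ⇒ W
n=19: can move to 13, which is L ⇒ W
n=20: can move to 13, which is L ⇒ W
n=21: can move to 15, which is L ⇒ W
n=22: can move to 15, which is L ⇒ W
n=23: can move to 17, which is L ⇒ W
n=24: can move to 17, which is L ⇒ W
n=25: moves to 24(W), 19(W), 18(W); every one is W ⇒ L
n=26: can move to 25, which is L ⇒ W
n=27: moves to 26(W), 21(W), 20(W); every one is W ⇒ L
n=28: can move to 27, which is L ⇒ W
n=29: moves to 28(W), 23(W), 22(W); every one is W ⇒ L
L entries with 1 ≤ n ≤ 29 (the range starts at n=1): n = 1, 3, 5, 13, 15, 17, 25, 27, 29; that makes 9.

9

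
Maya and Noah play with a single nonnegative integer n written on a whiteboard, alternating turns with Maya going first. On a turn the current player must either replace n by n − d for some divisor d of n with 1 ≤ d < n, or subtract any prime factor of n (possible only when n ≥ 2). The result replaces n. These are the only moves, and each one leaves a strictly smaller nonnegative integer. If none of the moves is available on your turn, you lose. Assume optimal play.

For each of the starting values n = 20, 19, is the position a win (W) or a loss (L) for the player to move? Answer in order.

20: L, 19: W

Compute win/loss labels from the base case upward. A position with no move is L. Any other position is W if it can reach an L in one move, else L.
n=0: no move → L
n=1: no move → L
n=2: W (go to 0, an L position)
n=3: W (go to 0, an L position)
n=4: L (options 2(W), 3(W) are all W)
n=5: W (go to 0, an L position)
n=6: W (go to 4, an L position)
n=7: W (go to 0, an L position)
n=8: W (go to 4, an L position)
n=9: L (options 6(W), 8(W) are all W)
n=10: W (go to 9, an L position)
n=11: W (go to 0, an L position)
n=12: W (go to 9, an L position)
n=13: W (go to 0, an L position)
n=14: L (options 7(W), 12(W), 13(W) are all W)
n=15: W (go to 14, an L position)
n=16: W (go to 14, an L position)
n=17: W (go to 0, an L position)
n=18: W (go to 9, an L position)
n=19: W (go to 0, an L position)
n=20: L (options 10(W), 15(W), 16(W), 18(W), 19(W) are all W)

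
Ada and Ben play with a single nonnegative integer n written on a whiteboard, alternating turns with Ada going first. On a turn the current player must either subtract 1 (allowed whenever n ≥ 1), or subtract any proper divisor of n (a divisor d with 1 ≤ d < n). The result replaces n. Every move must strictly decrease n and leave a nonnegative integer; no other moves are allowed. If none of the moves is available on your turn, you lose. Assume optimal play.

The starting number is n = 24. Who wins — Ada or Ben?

Ada wins.

Classify positions by backward induction: terminal positions (no move available) are L. From any other position, the mover wins iff some move reaches an L.
n=0: no move → L
n=1: can move to 0, which is L ⇒ W
n=2: the only move is to 1(W), a W ⇒ L
n=3: can move to 2, which is L ⇒ W
n=4: can move to 2, which is L ⇒ W
n=5: the only move is to 4(W), a W ⇒ L
n=6: can move to 5, which is L ⇒ W
n=7: the only move is to 6(W), a W ⇒ L
n=8: can move to 7, which is L ⇒ W
n=9: moves to 6(W), 8(W); every one is W ⇒ L
n=10: can move to 5, which is L ⇒ W
n=11: the only move is to 10(W), a W ⇒ L
n=12: can move to 9, which is L ⇒ W
n=13: the only move is to 12(W), a W ⇒ L
n=14: can move to 7, which is L ⇒ W
n=15: moves to 10(W), 12(W), 14(W); every one is W ⇒ L
n=16: can move to 15, which is L ⇒ W
n=17: the only move is to 16(W), a W ⇒ L
n=18: can move to 9, which is L ⇒ W
n=19: the only move is to 18(W), a W ⇒ L
n=20: can move to 15, which is L ⇒ W
n=21: moves to 14(W), 18(W), 20(W); every one is W ⇒ L
n=22: can move to 11, which is L ⇒ W
n=23: the only move is to 22(W), a W ⇒ L
n=24: can move to 21, which is L ⇒ W
The starting position 24 is W: Ada should move to 21, handing over an L position.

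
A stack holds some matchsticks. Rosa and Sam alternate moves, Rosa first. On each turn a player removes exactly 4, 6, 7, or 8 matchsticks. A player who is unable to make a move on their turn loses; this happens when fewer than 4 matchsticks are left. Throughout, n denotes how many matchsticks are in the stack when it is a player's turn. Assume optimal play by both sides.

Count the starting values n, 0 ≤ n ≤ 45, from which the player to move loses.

16

Work bottom-up. With no move the player to move loses. Otherwise the position is W if at least one move leads to an L position for the opponent, and L if every move leads to a W.
n=0: no move → L
n=1: no move → L
n=2: no move → L
n=3: no move → L
n=4: can move to 0, which is L ⇒ W
n=5: can move to 1, which is L ⇒ W
n=6: can move to 2, which is L ⇒ W
n=7: can move to 3, which is L ⇒ W
n=8: can move to 2, which is L ⇒ W
n=9: can move to 3, which is L ⇒ W
n=10: can move to 3, which is L ⇒ W
n=11: can move to 3, which is L ⇒ W
n=12: moves to 8(W), 6(W), 5(W), 4(W); every one is W ⇒ L
n=13: moves to 9(W), 7(W), 6(W), 5(W); every one is W ⇒ L
n=14: moves to 10(W), 8(W), 7(W), 6(W); every one is W ⇒ L
n=15: moves to 11(W), 9(W), 8(W), 7(W); every one is W ⇒ L
n=16: can move to 12, which is L ⇒ W
n=17: can move to 13, which is L ⇒ W
n=18: can move to 14, which is L ⇒ W
n=19: can move to 15, which is L ⇒ W
n=20: can move to 14, which is L ⇒ W
n=21: can move to 15, which is L ⇒ W
n=22: can move to 15, which is L ⇒ W
n=23: can move to 15, which is L ⇒ W
n=24: moves to 20(W), 18(W), 17(W), 16(W); every one is W ⇒ L
n=25: moves to 21(W), 19(W), 18(W), 17(W); every one is W ⇒ L
n=26: moves to 22(W), 20(W), 19(W), 18(W); every one is W ⇒ L
n=27: moves to 23(W), 21(W), 20(W), 19(W); every one is W ⇒ L
n=28: can move to 24, which is L ⇒ W
n=29: can move to 25, which is L ⇒ W
n=30: can move to 26, which is L ⇒ W
n=31: can move to 27, which is L ⇒ W
n=32: can move to 26, which is L ⇒ W
n=33: can move to 27, which is L ⇒ W
n=34: can move to 27, which is L ⇒ W
n=35: can move to 27, which is L ⇒ W
n=36: moves to 32(W), 30(W), 29(W), 28(W); every one is W ⇒ L
n=37: moves to 33(W), 31(W), 30(W), 29(W); every one is W ⇒ L
n=38: moves to 34(W), 32(W), 31(W), 30(W); every one is W ⇒ L
n=39: moves to 35(W), 33(W), 32(W), 31(W); every one is W ⇒ L
n=40: can move to 36, which is L ⇒ W
n=41: can move to 37, which is L ⇒ W
n=42: can move to 38, which is L ⇒ W
n=43: can move to 39, which is L ⇒ W
n=44: can move to 38, which is L ⇒ W
n=45: can move to 39, which is L ⇒ W
L entries with 0 ≤ n ≤ 45: n = 0, 1, 2, 3, 12, 13, 14, 15, 24, 25, 26, 27, 36, 37, 38, 39; that makes 16.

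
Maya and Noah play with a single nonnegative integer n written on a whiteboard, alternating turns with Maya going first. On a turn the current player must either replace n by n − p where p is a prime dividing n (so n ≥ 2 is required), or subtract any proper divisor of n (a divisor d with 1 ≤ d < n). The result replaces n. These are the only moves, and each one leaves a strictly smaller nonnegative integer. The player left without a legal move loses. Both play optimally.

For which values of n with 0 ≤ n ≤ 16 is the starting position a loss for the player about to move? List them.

Label each position W (a win for the player to move) or L (a loss). A position with no legal move is L; any other position is W exactly when some move reaches an L, and L when every move reaches a W.
n=0: no move → L
n=1: no move → L
n=2: →0(L), so W
n=3: →0(L), so W
n=4: →2(W), 3(W) — all W, so L
n=5: →0(L), so W
n=6: →4(L), so W
n=7: →0(L), so W
n=8: →4(L), so W
n=9: →6(W), 8(W) — all W, so L
n=10: →9(L), so W
n=11: →0(L), so W
n=12: →9(L), so W
n=13: →0(L), so W
n=14: →7(W), 12(W), 13(W) — all W, so L
n=15: →14(L), so W
n=16: →14(L), so W
The losing starting values of n are exactly the entries labelled L in this table (5 of them).

0, 1, 4, 9, 14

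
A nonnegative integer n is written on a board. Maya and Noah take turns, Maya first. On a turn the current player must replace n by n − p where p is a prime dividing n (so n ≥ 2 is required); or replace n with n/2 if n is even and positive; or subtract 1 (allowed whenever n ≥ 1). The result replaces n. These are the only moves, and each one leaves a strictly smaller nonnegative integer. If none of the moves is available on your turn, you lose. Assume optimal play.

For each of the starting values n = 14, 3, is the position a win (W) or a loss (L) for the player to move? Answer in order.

14: L, 3: W

Classify positions by backward induction: terminal positions (no move available) are L. From any other position, the mover wins iff some move reaches an L.
n=0: no move → L
n=1: W (go to 0, an L position)
n=2: W (go to 0, an L position)
n=3: W (go to 0, an L position)
n=4: L (options 2(W), 3(W) are all W)
n=5: W (go to 0, an L position)
n=6: W (go to 4, an L position)
n=7: W (go to 0, an L position)
n=8: W (go to 4, an L position)
n=9: L (options 6(W), 8(W) are all W)
n=10: W (go to 9, an L position)
n=11: W (go to 0, an L position)
n=12: W (go to 9, an L position)
n=13: W (go to 0, an L position)
n=14: L (options 7(W), 12(W), 13(W) are all W)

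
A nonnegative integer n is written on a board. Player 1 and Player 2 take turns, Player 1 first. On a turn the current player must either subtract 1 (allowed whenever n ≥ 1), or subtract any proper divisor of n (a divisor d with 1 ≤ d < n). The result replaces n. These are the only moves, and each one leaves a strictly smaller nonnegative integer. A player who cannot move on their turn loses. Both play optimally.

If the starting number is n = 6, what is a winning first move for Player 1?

Label each position W (a win for the player to move) or L (a loss). A position with no legal move is L; any other position is W exactly when some move reaches an L, and L when every move reaches a W.
n=0: no move → L
n=1: can move to 0, which is L ⇒ W
n=2: the only move is to 1(W), a W ⇒ L
n=3: can move to 2, which is L ⇒ W
n=4: can move to 2, which is L ⇒ W
n=5: the only move is to 4(W), a W ⇒ L
n=6: can move to 5, which is L ⇒ W
From 6, the L positions reachable in one move are: 5.

Move to 5.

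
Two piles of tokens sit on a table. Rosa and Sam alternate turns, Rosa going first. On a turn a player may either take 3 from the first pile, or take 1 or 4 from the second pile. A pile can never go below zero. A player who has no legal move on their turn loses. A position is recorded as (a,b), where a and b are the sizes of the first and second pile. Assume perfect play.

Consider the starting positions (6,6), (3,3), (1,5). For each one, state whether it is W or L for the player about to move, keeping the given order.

Classify positions by backward induction: terminal positions (no move available) are L. From any other position, the mover wins iff some move reaches an L.
No move ever increases a pile, so every position that can arise here has a ≤ 6 and b ≤ 6; it is enough to label the cells with 0 ≤ a ≤ 6 and 0 ≤ b ≤ 6.
Every move lowers a or b (never raises either), so fill the grid row by row in increasing a, and left to right within a row: each cell's successors are then already labelled.
      b=0  b=1  b=2  b=3  b=4  b=5  b=6
a=0:    L    W    L    W    W    L    W
a=1:    L    W    L    W    W    L    W
a=2:    L    W    L    W    W    L    W
a=3:    W    L    W    L    W    W    L
a=4:    W    L    W    L    W    W    L
a=5:    W    L    W    L    W    W    L
a=6:    L    W    L    W    W    L    W
Cells with no legal move (terminal, hence L): (0,0), (1,0), (2,0).
The remaining L cells, each justified by listing all of its moves:
(0,2): the only move is to (0,1)(W), a W ⇒ L
(0,5): moves to (0,4)(W), (0,1)(W); every one is W ⇒ L
(1,2): the only move is to (1,1)(W), a W ⇒ L
(1,5): moves to (1,4)(W), (1,1)(W); every one is W ⇒ L
(2,2): the only move is to (2,1)(W), a W ⇒ L
(2,5): moves to (2,4)(W), (2,1)(W); every one is W ⇒ L
(3,1): moves to (0,1)(W), (3,0)(W); every one is W ⇒ L
(3,3): moves to (0,3)(W), (3,2)(W); every one is W ⇒ L
(3,6): moves to (0,6)(W), (3,5)(W), (3,2)(W); every one is W ⇒ L
(4,1): moves to (1,1)(W), (4,0)(W); every one is W ⇒ L
(4,3): moves to (1,3)(W), (4,2)(W); every one is W ⇒ L
(4,6): moves to (1,6)(W), (4,5)(W), (4,2)(W); every one is W ⇒ L
(5,1): moves to (2,1)(W), (5,0)(W); every one is W ⇒ L
(5,3): moves to (2,3)(W), (5,2)(W); every one is W ⇒ L
(5,6): moves to (2,6)(W), (5,5)(W), (5,2)(W); every one is W ⇒ L
(6,0): the only move is to (3,0)(W), a W ⇒ L
(6,2): moves to (3,2)(W), (6,1)(W); every one is W ⇒ L
(6,5): moves to (3,5)(W), (6,4)(W), (6,1)(W); every one is W ⇒ L
Every other cell has at least one move into one of the L cells above, so it is W.
(6,6): the move to (3,6) reaches an L cell, so W
(3,3): one of the L cells justified above, so L
(1,5): one of the L cells justified above, so L

(6,6): W, (3,3): L, (1,5): L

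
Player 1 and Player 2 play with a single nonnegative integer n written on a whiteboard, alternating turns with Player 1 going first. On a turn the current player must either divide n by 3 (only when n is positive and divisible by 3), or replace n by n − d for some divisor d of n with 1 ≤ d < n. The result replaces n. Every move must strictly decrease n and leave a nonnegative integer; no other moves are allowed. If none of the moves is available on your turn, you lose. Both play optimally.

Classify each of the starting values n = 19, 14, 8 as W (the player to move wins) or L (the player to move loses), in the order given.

19: L, 14: W, 8: W

Label each position W (a win for the player to move) or L (a loss). A position with no legal move is L; any other position is W exactly when some move reaches an L, and L when every move reaches a W.
n=0: no move → L
n=1: no move → L
n=2: can move to 1, which is L ⇒ W
n=3: can move to 1, which is L ⇒ W
n=4: moves to 2(W), 3(W); every one is W ⇒ L
n=5: can move to 4, which is L ⇒ W
n=6: can move to 4, which is L ⇒ W
n=7: the only move is to 6(W), a W ⇒ L
n=8: can move to 4, which is L ⇒ W
n=9: moves to 3(W), 6(W), 8(W); every one is W ⇒ L
n=10: can move to 9, which is L ⇒ W
n=11: the only move is to 10(W), a W ⇒ L
n=12: can move to 4, which is L ⇒ W
n=13: the only move is to 12(W), a W ⇒ L
n=14: can move to 7, which is L ⇒ W
n=15: moves to 5(W), 10(W), 12(W), 14(W); every one is W ⇒ L
n=16: can move to 15, which is L ⇒ W
n=17: the only move is to 16(W), a W ⇒ L
n=18: can move to 9, which is L ⇒ W
n=19: the only move is to 18(W), a W ⇒ L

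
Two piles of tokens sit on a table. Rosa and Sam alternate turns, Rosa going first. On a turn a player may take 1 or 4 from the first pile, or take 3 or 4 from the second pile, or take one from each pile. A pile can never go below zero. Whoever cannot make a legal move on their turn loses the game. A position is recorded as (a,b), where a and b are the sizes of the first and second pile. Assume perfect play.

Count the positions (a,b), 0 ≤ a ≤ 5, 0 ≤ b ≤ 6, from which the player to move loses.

Work bottom-up. With no move the player to move loses. Otherwise the position is W if at least one move leads to an L position for the opponent, and L if every move leads to a W.
Every move lowers a or b (never raises either), so fill the grid row by row in increasing a, and left to right within a row: each cell's successors are then already labelled.
      b=0  b=1  b=2  b=3  b=4  b=5  b=6
a=0:    L    L    L    W    W    W    W
a=1:    W    W    W    W    L    L    L
a=2:    L    L    L    W    W    W    W
a=3:    W    W    W    W    L    L    L
a=4:    W    W    W    L    W    W    W
a=5:    L    L    L    W    W    W    W
Cells with no legal move (terminal, hence L): (0,0), (0,1), (0,2).
The remaining L cells, each justified by listing all of its moves:
(1,4): →(0,4)(W), (1,1)(W), (1,0)(W), (0,3)(W) — all W, so L
(1,5): →(0,5)(W), (1,2)(W), (1,1)(W), (0,4)(W) — all W, so L
(1,6): →(0,6)(W), (1,3)(W), (1,2)(W), (0,5)(W) — all W, so L
(2,0): →(1,0)(W) only, which is W, so L
(2,1): →(1,1)(W), (1,0)(W) — all W, so L
(2,2): →(1,2)(W), (1,1)(W) — all W, so L
(3,4): →(2,4)(W), (3,1)(W), (3,0)(W), (2,3)(W) — all W, so L
(3,5): →(2,5)(W), (3,2)(W), (3,1)(W), (2,4)(W) — all W, so L
(3,6): →(2,6)(W), (3,3)(W), (3,2)(W), (2,5)(W) — all W, so L
(4,3): →(3,3)(W), (0,3)(W), (4,0)(W), (3,2)(W) — all W, so L
(5,0): →(4,0)(W), (1,0)(W) — all W, so L
(5,1): →(4,1)(W), (1,1)(W), (4,0)(W) — all W, so L
(5,2): →(4,2)(W), (1,2)(W), (4,1)(W) — all W, so L
Every other cell has at least one move into one of the L cells above, so it is W.
L cells per row: a=0: 3, a=1: 3, a=2: 3, a=3: 3, a=4: 1, a=5: 3; total 16.

16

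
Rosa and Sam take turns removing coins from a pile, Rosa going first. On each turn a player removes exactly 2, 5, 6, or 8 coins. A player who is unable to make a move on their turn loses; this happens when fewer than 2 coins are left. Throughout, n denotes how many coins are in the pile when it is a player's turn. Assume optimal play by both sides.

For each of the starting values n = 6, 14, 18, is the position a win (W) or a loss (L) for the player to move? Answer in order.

Work bottom-up. With no move the player to move loses. Otherwise the position is W if at least one move leads to an L position for the opponent, and L if every move leads to a W.
n=0: no move → L
n=1: no move → L
n=2: can move to 0, which is L ⇒ W
n=3: can move to 1, which is L ⇒ W
n=4: the only move is to 2(W), a W ⇒ L
n=5: can move to 0, which is L ⇒ W
n=6: can move to 4, which is L ⇒ W
n=7: can move to 1, which is L ⇒ W
n=8: can move to 0, which is L ⇒ W
n=9: can move to 4, which is L ⇒ W
n=10: can move to 4, which is L ⇒ W
n=11: moves to 9(W), 6(W), 5(W), 3(W); every one is W ⇒ L
n=12: can move to 4, which is L ⇒ W
n=13: can move to 11, which is L ⇒ W
n=14: moves to 12(W), 9(W), 8(W), 6(W); every one is W ⇒ L
n=15: moves to 13(W), 10(W), 9(W), 7(W); every one is W ⇒ L
n=16: can move to 14, which is L ⇒ W
n=17: can move to 15, which is L ⇒ W
n=18: moves to 16(W), 13(W), 12(W), 10(W); every one is W ⇒ L

6: W, 14: L, 18: L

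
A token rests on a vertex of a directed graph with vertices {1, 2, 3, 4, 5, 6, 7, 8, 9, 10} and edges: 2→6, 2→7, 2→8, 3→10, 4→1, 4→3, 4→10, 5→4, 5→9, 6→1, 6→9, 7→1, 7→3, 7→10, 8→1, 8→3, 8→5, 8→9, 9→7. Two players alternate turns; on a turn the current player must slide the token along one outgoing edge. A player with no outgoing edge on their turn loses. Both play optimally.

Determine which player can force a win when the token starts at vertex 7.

The first player wins.

Use the standard recursion: the mover loses at a terminal position; elsewhere, the mover wins exactly when some move hands the opponent an L position.
Every edge goes from a vertex to one that appears earlier in the order 1, 10, 3, 7, 4, 9, 5, 8, 6, 2, so processing vertices in that order labels each vertex after all of its successors.
1: no outgoing edge → L
10: no outgoing edge → L
3: W (go to 10, an L position)
7: W (go to 10, an L position)
4: W (go to 10, an L position)
9: L (sole option 7(W) is W)
5: W (go to 9, an L position)
8: W (go to 9, an L position)
6: W (go to 9, an L position)
2: L (options 6(W), 8(W), 7(W) are all W)
The starting position 7 is W: the player to move should move to 10, handing over an L position.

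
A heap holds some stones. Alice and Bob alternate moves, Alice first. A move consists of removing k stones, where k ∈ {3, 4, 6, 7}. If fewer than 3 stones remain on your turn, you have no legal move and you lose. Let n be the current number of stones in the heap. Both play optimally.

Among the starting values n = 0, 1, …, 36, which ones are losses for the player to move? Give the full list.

0, 1, 2, 10, 11, 12, 20, 21, 22, 30, 31, 32

Label each position W (a win for the player to move) or L (a loss). A position with no legal move is L; any other position is W exactly when some move reaches an L, and L when every move reaches a W.
n=0: no move → L
n=1: no move → L
n=2: no move → L
n=3: →0(L), so W
n=4: →1(L), so W
n=5: →2(L), so W
n=6: →2(L), so W
n=7: →1(L), so W
n=8: →2(L), so W
n=9: →2(L), so W
n=10: →7(W), 6(W), 4(W), 3(W) — all W, so L
n=11: →8(W), 7(W), 5(W), 4(W) — all W, so L
n=12: →9(W), 8(W), 6(W), 5(W) — all W, so L
n=13: →10(L), so W
n=14: →11(L), so W
n=15: →12(L), so W
n=16: →12(L), so W
n=17: →11(L), so W
n=18: →12(L), so W
n=19: →12(L), so W
n=20: →17(W), 16(W), 14(W), 13(W) — all W, so L
n=21: →18(W), 17(W), 15(W), 14(W) — all W, so L
n=22: →19(W), 18(W), 16(W), 15(W) — all W, so L
n=23: →20(L), so W
n=24: →21(L), so W
n=25: →22(L), so W
n=26: →22(L), so W
n=27: →21(L), so W
n=28: →22(L), so W
n=29: →22(L), so W
n=30: →27(W), 26(W), 24(W), 23(W) — all W, so L
n=31: →28(W), 27(W), 25(W), 24(W) — all W, so L
n=32: →29(W), 28(W), 26(W), 25(W) — all W, so L
n=33: →30(L), so W
n=34: →31(L), so W
n=35: →32(L), so W
n=36: →32(L), so W
Reading off the rows marked L gives the requested list; there are 12 such values of n.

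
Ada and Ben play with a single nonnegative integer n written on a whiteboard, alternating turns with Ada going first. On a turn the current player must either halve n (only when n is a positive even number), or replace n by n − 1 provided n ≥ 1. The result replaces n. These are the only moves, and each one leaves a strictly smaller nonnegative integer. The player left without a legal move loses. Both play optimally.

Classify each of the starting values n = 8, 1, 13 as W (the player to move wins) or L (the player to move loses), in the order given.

Positions with no move are L. A position that does have a move is losing for the player to move precisely when every available move leads to a winning position for the opponent. Fill in the labels:
n=0: no move → L
n=1: W (go to 0, an L position)
n=2: L (sole option 1(W) is W)
n=3: W (go to 2, an L position)
n=4: W (go to 2, an L position)
n=5: L (sole option 4(W) is W)
n=6: W (go to 5, an L position)
n=7: L (sole option 6(W) is W)
n=8: W (go to 7, an L position)
n=9: L (sole option 8(W) is W)
n=10: W (go to 5, an L position)
n=11: L (sole option 10(W) is W)
n=12: W (go to 11, an L position)
n=13: L (sole option 12(W) is W)

8: W, 1: W, 13: L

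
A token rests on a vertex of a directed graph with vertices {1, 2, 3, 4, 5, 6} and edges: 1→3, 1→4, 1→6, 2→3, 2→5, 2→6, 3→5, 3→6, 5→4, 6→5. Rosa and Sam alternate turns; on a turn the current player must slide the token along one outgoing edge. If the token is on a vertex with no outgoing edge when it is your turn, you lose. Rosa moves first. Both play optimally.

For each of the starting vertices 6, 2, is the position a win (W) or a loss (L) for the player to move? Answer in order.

6: L, 2: W

Use the standard recursion: the mover loses at a terminal position; elsewhere, the mover wins exactly when some move hands the opponent an L position.
Every edge goes from a vertex to one that appears earlier in the order 4, 5, 6, 3, 2, 1, so processing vertices in that order labels each vertex after all of its successors.
4: no outgoing edge → L
5: W (go to 4, an L position)
6: L (sole option 5(W) is W)
3: W (go to 6, an L position)
2: W (go to 6, an L position)
1: W (go to 6, an L position)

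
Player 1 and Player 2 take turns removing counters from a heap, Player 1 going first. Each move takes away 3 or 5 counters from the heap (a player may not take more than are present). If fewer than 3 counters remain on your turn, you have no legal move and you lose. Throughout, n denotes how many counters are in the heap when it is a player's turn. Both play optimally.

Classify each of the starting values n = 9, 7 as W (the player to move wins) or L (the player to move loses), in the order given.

Build the W/L table. Terminal = L. A non-terminal position is W if it has a move to some L; otherwise it is L.
n=0: no move → L
n=1: no move → L
n=2: no move → L
n=3: →0(L), so W
n=4: →1(L), so W
n=5: →2(L), so W
n=6: →1(L), so W
n=7: →2(L), so W
n=8: →5(W), 3(W) — all W, so L
n=9: →6(W), 4(W) — all W, so L

9: L, 7: W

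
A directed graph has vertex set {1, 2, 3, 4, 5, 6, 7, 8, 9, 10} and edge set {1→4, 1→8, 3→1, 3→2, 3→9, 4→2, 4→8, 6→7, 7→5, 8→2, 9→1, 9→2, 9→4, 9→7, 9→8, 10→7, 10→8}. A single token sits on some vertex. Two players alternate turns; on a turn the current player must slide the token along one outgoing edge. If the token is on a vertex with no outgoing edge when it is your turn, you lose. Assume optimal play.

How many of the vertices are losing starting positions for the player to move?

5

Label each position W (a win for the player to move) or L (a loss). A position with no legal move is L; any other position is W exactly when some move reaches an L, and L when every move reaches a W.
Every edge goes from a vertex to one that appears earlier in the order 2, 5, 7, 6, 8, 10, 4, 1, 9, 3, so processing vertices in that order labels each vertex after all of its successors.
2: no outgoing edge → L
5: no outgoing edge → L
7: W (go to 5, an L position)
6: L (sole option 7(W) is W)
8: W (go to 2, an L position)
10: L (options 8(W), 7(W) are all W)
4: W (go to 2, an L position)
1: L (options 4(W), 8(W) are all W)
9: W (go to 1, an L position)
3: W (go to 1, an L position)
The L vertices are 1, 2, 5, 6, 10; that is 5 in all.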